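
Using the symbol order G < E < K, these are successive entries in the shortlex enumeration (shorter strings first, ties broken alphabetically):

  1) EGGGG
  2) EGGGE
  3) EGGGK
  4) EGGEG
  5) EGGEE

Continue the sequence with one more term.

EGGEK

Find the rightmost character of EGGEE below K, bump it to the next letter, and reset everything to its right to G.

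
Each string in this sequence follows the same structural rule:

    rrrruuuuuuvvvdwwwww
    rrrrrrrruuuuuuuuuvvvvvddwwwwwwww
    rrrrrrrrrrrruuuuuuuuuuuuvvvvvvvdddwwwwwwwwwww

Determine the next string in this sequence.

Term n consists of 4n r's, followed by 3n+3 u's, followed by 2n+1 v's, followed by n d's, followed by 3n+2 w's (n = 1, 2, …).
For the next term, n = 4, so the run lengths are 16, 15, 9, 4, 14.

rrrrrrrrrrrrrrrruuuuuuuuuuuuuuuvvvvvvvvvddddwwwwwwwwwwwwww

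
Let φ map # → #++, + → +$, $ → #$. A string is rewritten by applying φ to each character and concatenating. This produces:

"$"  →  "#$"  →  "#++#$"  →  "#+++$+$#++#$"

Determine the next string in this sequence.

#+++$+$+$#$+$#$#+++$+$#++#$

Rewriting each symbol of #+++$+$#++#$: #→#++, +→+$, +→+$, +→+$, $→#$, +→+$, $→#$, #→#++, +→+$, +→+$, #→#++, $→#$, which concatenates to #++ +$ +$ +$ #$ +$ #$ #++ +$ +$ #++ #$.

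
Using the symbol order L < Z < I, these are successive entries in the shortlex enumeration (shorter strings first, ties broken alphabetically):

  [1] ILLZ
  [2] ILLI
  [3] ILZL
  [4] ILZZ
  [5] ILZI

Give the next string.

ILIL

Find the rightmost character of ILZI below I, bump it to the next letter, and reset everything to its right to L.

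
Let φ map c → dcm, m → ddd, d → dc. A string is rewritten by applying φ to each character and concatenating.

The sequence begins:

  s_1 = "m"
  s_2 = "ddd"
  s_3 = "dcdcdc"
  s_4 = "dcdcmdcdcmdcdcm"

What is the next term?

Applying the rule to each of the 15 symbols of dcdcmdcdcmdcdcm gives the pieces dc dcm dc dcm ddd dc dcm dc dcm ddd dc dcm dc dcm ddd, which concatenate to the answer.

dcdcmdcdcmddddcdcmdcdcmddddcdcmdcdcmddd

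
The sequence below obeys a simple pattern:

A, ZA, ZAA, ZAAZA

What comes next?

From term 3 onward, concatenate the last term with the second-to-last: ZA·A = ZAA, ZAA·ZA = ZAAZA, …
So term 5 is ZAAZA·ZAA.

ZAAZAZAA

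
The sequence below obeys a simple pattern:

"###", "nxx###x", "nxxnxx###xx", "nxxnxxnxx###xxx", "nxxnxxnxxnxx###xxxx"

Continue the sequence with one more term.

nxxnxxnxxnxxnxx###xxxxx

Each term wraps the previous one in nxx on the left and x on the right.
So the next term is nxx·nxxnxxnxxnxx###xxxx·x.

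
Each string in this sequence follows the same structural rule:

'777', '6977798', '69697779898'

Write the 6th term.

Every step adds 69 to the front and 98 to the end of the previous string.
From 69697779898, 3 further steps: 69697779898 → 696969777989898 → 6969696977798989898 → (answer).

69696969697779898989898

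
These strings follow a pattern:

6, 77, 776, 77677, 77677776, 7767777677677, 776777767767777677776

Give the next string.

7767777677677776777767767777677677

This is a Fibonacci-style word recurrence s(k) = s(k−1)·s(k−2): e.g. 77·6 = 776.
So term 8 is 776777767767777677776·7767777677677.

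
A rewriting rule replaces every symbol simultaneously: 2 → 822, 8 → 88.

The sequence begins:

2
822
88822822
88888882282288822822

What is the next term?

Rewriting the 20 symbols of 88888882282288822822 one by one yields 88 88 88 88 88 88 88 822 822 88 822 822 88 88 88 822 822 88 822 822; concatenated:

888888888888888228228882282288888882282288822822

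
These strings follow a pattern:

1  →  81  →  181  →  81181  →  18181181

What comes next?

8118118181181

Each term (from the third on) is the two preceding terms concatenated in order: term 3 = 1·81 = 181.
The next term joins 81181 and 18181181.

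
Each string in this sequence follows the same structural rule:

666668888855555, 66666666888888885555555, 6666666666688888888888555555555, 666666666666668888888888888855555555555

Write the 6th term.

6666666666666666666688888888888888888888555555555555555

Term n consists of 3n+2 6's, followed by 3n+2 8's, followed by 2n+3 5's (n = 1, 2, …).
At n = 6 the blocks have lengths 20, 20, 15.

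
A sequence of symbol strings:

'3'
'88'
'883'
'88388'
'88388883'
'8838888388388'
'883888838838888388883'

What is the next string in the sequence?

8838888388388883888838838888388388

Each term (from the third on) is the previous term followed by the one before it: term 3 = 88·3 = 883.
Continuing: 883888838838888388883 · 8838888388388 gives term 8.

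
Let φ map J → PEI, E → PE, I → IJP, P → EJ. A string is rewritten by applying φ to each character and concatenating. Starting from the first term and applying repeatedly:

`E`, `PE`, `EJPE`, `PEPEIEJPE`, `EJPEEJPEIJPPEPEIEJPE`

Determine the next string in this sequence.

Applying the rule to each of the 20 symbols of EJPEEJPEIJPPEPEIEJPE gives the pieces PE PEI EJ PE PE PEI EJ PE IJP PEI EJ EJ PE EJ PE IJP PE PEI EJ PE, which concatenate to the answer.

PEPEIEJPEPEPEIEJPEIJPPEIEJEJPEEJPEIJPPEPEIEJPE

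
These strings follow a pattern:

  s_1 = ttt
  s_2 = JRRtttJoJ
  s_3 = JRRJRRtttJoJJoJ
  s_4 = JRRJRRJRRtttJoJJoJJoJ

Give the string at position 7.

JRRJRRJRRJRRJRRJRRtttJoJJoJJoJJoJJoJJoJ

Each term wraps the previous one in JRR on the left and JoJ on the right.
From JRRJRRJRRtttJoJJoJJoJ, 3 further steps: JRRJRRJRRtttJoJJoJJoJ → JRRJRRJRRJRRtttJoJJoJJoJJoJ → JRRJRRJRRJRRJRRtttJoJJoJJoJJoJJoJ → (answer).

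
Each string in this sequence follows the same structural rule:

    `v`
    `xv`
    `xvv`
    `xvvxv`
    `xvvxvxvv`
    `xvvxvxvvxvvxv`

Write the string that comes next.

xvvxvxvvxvvxvxvvxvxvv

This is a Fibonacci-style word recurrence s(k) = s(k−1)·s(k−2): e.g. xv·v = xvv.
So term 7 is xvvxvxvvxvvxv·xvvxvxvv.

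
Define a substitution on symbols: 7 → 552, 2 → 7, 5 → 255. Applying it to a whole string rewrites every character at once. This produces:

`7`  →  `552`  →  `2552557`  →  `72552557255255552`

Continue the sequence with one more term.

55272552557255255552725525572552552552557

Replace each of the 17 characters of 72552557255255552 in place — 552 7 255 255 7 255 255 552 7 255 255 7 255 255 255 255 7 — and concatenate.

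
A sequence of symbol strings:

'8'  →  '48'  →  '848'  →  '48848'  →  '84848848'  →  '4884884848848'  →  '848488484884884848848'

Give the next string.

This is a Fibonacci-style word recurrence s(k) = s(k−2)·s(k−1): e.g. 8·48 = 848.
So term 8 is 4884884848848·848488484884884848848.

4884884848848848488484884884848848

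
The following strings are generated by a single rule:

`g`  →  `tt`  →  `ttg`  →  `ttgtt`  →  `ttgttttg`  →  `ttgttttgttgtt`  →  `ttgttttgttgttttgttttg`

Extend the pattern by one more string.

ttgttttgttgttttgttttgttgttttgttgtt

Each term (from the third on) is the previous term followed by the one before it: term 3 = tt·g = ttg.
So term 8 is ttgttttgttgttttgttttg·ttgttttgttgtt.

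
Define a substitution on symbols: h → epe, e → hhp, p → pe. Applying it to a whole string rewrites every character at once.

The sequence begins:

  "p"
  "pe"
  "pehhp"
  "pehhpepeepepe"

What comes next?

Rewriting the 13 symbols of pehhpepeepepe one by one yields pe hhp epe epe pe hhp pe hhp hhp pe hhp pe hhp; concatenated:

pehhpepeepepehhppehhphhppehhppehhp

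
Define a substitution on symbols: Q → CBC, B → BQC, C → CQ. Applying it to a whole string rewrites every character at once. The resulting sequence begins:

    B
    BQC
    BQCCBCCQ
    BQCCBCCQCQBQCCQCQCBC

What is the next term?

BQCCBCCQCQBQCCQCQCBCCQCBCBQCCBCCQCQCBCCQCBCCQBQCCQ

Applying the rule to each of the 20 symbols of BQCCBCCQCQBQCCQCQCBC gives the pieces BQC CBC CQ CQ BQC CQ CQ CBC CQ CBC BQC CBC CQ CQ CBC CQ CBC CQ BQC CQ, which concatenate to the answer.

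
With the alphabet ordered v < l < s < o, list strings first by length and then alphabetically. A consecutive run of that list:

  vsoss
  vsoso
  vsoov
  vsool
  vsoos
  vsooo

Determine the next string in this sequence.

vovvv

The successor of vsooo increments the rightmost position that isn't already o and resets every position after it to v.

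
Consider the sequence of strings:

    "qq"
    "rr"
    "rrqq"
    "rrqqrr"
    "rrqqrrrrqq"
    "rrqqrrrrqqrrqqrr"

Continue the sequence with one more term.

Each term (from the third on) is the previous term followed by the one before it: term 3 = rr·qq = rrqq.
Continuing: rrqqrrrrqqrrqqrr · rrqqrrrrqq gives term 7.

rrqqrrrrqqrrqqrrrrqqrrrrqq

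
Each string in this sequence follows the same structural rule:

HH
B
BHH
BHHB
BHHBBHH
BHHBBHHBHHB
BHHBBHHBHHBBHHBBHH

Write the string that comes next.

BHHBBHHBHHBBHHBBHHBHHBBHHBHHB

From term 3 onward, concatenate the last term with the second-to-last: B·HH = BHH, BHH·B = BHHB, …
The next term joins BHHBBHHBHHBBHHBBHH and BHHBBHHBHHB.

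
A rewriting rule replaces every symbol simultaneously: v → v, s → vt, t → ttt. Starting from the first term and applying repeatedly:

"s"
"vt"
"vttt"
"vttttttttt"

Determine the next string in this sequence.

vttttttttttttttttttttttttttt

Expanding vttttttttt: v→v, t→ttt, t→ttt, t→ttt, t→ttt, t→ttt, t→ttt, t→ttt, t→ttt, t→ttt. Concatenated: v ttt ttt ttt ttt ttt ttt ttt ttt ttt.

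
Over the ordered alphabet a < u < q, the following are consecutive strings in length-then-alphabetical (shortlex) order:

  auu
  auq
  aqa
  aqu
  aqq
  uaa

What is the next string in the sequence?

uau

Find the rightmost character of uaa below q, bump it to the next letter, and reset everything to its right to a.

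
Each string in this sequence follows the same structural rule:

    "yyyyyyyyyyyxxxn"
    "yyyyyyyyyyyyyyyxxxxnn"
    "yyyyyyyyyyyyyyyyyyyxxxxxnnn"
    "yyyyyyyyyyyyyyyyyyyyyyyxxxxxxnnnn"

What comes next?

Each string has the form y^{4n+3} x^{n+1} n^{n-1}, where the shown terms are n = 2, 3, 4, 5.
At n = 6 the blocks have lengths 27, 7, 5.

yyyyyyyyyyyyyyyyyyyyyyyyyyyxxxxxxxnnnnn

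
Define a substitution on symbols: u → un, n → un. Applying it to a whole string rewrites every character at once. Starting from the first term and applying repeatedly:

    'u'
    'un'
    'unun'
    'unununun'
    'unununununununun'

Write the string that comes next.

unununununununununununununununun

φ(unununununununun) expands symbol-by-symbol to un un un un un un un un un un un un un un un un; joining the 16 pieces gives the next term.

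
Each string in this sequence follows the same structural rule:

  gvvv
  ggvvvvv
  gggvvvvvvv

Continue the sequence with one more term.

ggggvvvvvvvvv

Each string has the form g^{n} v^{2n+1} (n = 1, 2, …).
For the next term, n = 4, so the run lengths are 4, 9.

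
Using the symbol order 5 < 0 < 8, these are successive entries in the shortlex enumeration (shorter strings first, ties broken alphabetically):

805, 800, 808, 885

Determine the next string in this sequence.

Treat 885 as a base-3 numeral over the given alphabet and add one, carrying through any trailing 8's.

880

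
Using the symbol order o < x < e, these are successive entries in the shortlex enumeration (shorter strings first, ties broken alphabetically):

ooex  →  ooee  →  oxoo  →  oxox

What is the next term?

The successor of oxox increments the rightmost position that isn't already e and resets every position after it to o.

oxoe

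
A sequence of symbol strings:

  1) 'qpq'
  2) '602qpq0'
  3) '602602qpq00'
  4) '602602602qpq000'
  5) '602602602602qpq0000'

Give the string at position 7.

602602602602602602qpq000000

s(k+1) = 602·s(k)·0, so each term gains 602 as a prefix and 0 as a suffix.
From 602602602602qpq0000, 2 further steps: 602602602602qpq0000 → 602602602602602qpq00000 → (answer).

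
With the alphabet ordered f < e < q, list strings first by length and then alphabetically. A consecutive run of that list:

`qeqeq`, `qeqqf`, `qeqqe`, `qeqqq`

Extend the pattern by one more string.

Find the rightmost character of qeqqq below q, bump it to the next letter, and reset everything to its right to f.

qqfff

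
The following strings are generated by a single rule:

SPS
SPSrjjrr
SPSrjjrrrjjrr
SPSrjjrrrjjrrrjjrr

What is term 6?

The strings grow by a fixed suffix rjjrr each time.
From SPSrjjrrrjjrrrjjrr, 2 further steps: SPSrjjrrrjjrrrjjrr → SPSrjjrrrjjrrrjjrrrjjrr → (answer).

SPSrjjrrrjjrrrjjrrrjjrrrjjrr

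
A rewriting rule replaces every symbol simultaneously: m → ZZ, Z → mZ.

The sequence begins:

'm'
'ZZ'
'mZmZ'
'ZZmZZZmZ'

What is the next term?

mZmZZZmZmZmZZZmZ

Expanding ZZmZZZmZ: Z→mZ, Z→mZ, m→ZZ, Z→mZ, Z→mZ, Z→mZ, m→ZZ, Z→mZ. Concatenated: mZ mZ ZZ mZ mZ mZ ZZ mZ.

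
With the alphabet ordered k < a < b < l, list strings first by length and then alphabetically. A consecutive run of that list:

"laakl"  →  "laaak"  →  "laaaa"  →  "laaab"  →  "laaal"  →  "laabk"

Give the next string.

Treat laabk as a base-4 numeral over the given alphabet and add one, carrying through any trailing l's.

laaba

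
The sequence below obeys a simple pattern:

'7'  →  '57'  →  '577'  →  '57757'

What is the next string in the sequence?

This is a Fibonacci-style word recurrence s(k) = s(k−1)·s(k−2): e.g. 57·7 = 577.
The next term joins 57757 and 577.

57757577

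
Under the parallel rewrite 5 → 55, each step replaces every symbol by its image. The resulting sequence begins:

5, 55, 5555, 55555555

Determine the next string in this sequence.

Expanding 55555555: 5→55, 5→55, 5→55, 5→55, 5→55, 5→55, 5→55, 5→55. Concatenated: 55 55 55 55 55 55 55 55.

5555555555555555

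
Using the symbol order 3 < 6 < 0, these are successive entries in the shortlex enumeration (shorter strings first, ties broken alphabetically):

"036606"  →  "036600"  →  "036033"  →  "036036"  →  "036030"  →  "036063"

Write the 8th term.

036060

Advancing 2 positions from 036063 through 036063 → 036066 reaches term 8.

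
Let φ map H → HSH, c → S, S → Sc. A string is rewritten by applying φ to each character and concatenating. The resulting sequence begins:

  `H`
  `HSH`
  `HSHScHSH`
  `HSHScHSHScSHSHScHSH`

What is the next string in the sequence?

HSHScHSHScSHSHScHSHScSScHSHScHSHScSHSHScHSH

Applying the rule to each of the 19 symbols of HSHScHSHScSHSHScHSH gives the pieces HSH Sc HSH Sc S HSH Sc HSH Sc S Sc HSH Sc HSH Sc S HSH Sc HSH, which concatenate to the answer.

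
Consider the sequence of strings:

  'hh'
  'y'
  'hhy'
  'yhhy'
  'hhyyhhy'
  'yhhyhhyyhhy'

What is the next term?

This is a Fibonacci-style word recurrence s(k) = s(k−2)·s(k−1): e.g. hh·y = hhy.
So term 7 is hhyyhhy·yhhyhhyyhhy.

hhyyhhyyhhyhhyyhhy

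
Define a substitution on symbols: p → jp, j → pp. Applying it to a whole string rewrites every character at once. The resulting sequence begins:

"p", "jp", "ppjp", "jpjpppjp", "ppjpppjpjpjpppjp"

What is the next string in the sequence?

jpjpppjpjpjpppjpppjpppjpjpjpppjp

Replace each of the 16 characters of ppjpppjpjpjpppjp in place — jp jp pp jp jp jp pp jp pp jp pp jp jp jp pp jp — and concatenate.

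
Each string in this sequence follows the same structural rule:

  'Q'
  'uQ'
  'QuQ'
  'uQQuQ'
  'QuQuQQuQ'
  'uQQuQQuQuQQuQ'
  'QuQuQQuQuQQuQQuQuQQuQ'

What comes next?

Each term (from the third on) is the two preceding terms concatenated in order: term 3 = Q·uQ = QuQ.
Continuing: uQQuQQuQuQQuQ · QuQuQQuQuQQuQQuQuQQuQ gives term 8.

uQQuQQuQuQQuQQuQuQQuQuQQuQQuQuQQuQ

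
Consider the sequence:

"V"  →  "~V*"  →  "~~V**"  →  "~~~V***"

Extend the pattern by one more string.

Each term wraps the previous one in ~ on the left and * on the right.
One more step from ~~~V*** gives the answer.

~~~~V****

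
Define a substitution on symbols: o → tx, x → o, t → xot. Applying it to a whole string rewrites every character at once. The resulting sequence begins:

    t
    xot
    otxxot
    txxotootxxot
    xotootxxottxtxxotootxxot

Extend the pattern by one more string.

otxxottxtxxotootxxotxotoxotootxxottxtxxotootxxot

Replace each of the 24 characters of xotootxxottxtxxotootxxot in place — o tx xot tx tx xot o o tx xot xot o xot o o tx xot tx tx xot o o tx xot — and concatenate.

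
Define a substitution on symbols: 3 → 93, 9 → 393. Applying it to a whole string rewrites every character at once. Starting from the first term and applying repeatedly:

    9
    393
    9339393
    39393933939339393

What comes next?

Rewriting the 17 symbols of 39393933939339393 one by one yields 93 393 93 393 93 393 93 93 393 93 393 93 93 393 93 393 93; concatenated:

93393933939339393933939339393933939339393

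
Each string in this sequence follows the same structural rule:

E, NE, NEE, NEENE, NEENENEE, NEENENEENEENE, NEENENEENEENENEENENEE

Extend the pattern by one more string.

This is a Fibonacci-style word recurrence s(k) = s(k−1)·s(k−2): e.g. NE·E = NEE.
Continuing: NEENENEENEENENEENENEE · NEENENEENEENE gives term 8.

NEENENEENEENENEENENEENEENENEENEENE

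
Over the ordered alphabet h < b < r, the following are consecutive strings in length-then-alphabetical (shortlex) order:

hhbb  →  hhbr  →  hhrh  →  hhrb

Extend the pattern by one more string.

hhrr

Treat hhrb as a base-3 numeral over the given alphabet and add one, carrying through any trailing r's.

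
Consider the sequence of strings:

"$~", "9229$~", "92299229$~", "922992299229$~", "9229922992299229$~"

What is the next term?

The strings grow by a fixed prefix 9229 each time.
Applying this once more to 9229922992299229$~:

92299229922992299229$~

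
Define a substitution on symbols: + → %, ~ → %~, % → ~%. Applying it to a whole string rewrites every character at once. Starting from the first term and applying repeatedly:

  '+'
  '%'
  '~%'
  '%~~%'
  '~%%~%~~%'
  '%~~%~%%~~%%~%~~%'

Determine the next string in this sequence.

Replace each of the 16 characters of %~~%~%%~~%%~%~~% in place — ~% %~ %~ ~% %~ ~% ~% %~ %~ ~% ~% %~ ~% %~ %~ ~% — and concatenate.

~%%~%~~%%~~%~%%~%~~%~%%~~%%~%~~%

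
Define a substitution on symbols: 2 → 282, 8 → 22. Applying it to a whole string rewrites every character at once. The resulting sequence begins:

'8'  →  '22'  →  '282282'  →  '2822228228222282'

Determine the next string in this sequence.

28222282282282282222822822228228228228222282

Replace each of the 16 characters of 2822228228222282 in place — 282 22 282 282 282 282 22 282 282 22 282 282 282 282 22 282 — and concatenate.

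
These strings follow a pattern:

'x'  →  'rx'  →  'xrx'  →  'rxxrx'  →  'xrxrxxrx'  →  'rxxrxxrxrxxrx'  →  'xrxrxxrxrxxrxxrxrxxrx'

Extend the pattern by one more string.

rxxrxxrxrxxrxxrxrxxrxrxxrxxrxrxxrx

This is a Fibonacci-style word recurrence s(k) = s(k−2)·s(k−1): e.g. x·rx = xrx.
So term 8 is rxxrxxrxrxxrx·xrxrxxrxrxxrxxrxrxxrx.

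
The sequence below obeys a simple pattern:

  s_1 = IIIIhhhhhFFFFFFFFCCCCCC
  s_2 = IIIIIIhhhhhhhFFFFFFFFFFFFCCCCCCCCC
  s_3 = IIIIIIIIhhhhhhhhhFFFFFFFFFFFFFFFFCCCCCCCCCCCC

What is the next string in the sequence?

The n-th term is 2n I's then 2n+1 h's then 4n F's then 3n C's, where the shown terms are n = 2, 3, 4.
At n = 5 the blocks have lengths 10, 11, 20, 15.

IIIIIIIIIIhhhhhhhhhhhFFFFFFFFFFFFFFFFFFFFCCCCCCCCCCCCCCC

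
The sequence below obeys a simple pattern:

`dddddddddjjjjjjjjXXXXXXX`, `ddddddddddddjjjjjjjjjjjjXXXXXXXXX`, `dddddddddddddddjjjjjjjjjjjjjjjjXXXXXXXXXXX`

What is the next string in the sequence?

ddddddddddddddddddjjjjjjjjjjjjjjjjjjjjXXXXXXXXXXXXX

Reading off run lengths: d runs 9, 12, 15; j runs 8, 12, 16; X runs 7, 9, 11 — each is linear in n, where the shown terms are n = 2, 3, 4.
For the next term, n = 5, so the run lengths are 18, 20, 13.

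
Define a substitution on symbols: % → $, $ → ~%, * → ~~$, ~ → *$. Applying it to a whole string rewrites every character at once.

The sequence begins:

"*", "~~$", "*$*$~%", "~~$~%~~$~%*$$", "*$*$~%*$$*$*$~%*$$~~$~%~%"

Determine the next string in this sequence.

φ(*$*$~%*$$*$*$~%*$$~~$~%~%) expands symbol-by-symbol to ~~$ ~% ~~$ ~% *$ $ ~~$ ~% ~% ~~$ ~% ~~$ ~% *$ $ ~~$ ~% ~% *$ *$ ~% *$ $ *$ $; joining the 25 pieces gives the next term.

~~$~%~~$~%*$$~~$~%~%~~$~%~~$~%*$$~~$~%~%*$*$~%*$$*$$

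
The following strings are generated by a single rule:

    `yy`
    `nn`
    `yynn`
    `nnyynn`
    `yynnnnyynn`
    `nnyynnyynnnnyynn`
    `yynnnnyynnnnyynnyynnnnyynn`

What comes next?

This is a Fibonacci-style word recurrence s(k) = s(k−2)·s(k−1): e.g. yy·nn = yynn.
So term 8 is nnyynnyynnnnyynn·yynnnnyynnnnyynnyynnnnyynn.

nnyynnyynnnnyynnyynnnnyynnnnyynnyynnnnyynn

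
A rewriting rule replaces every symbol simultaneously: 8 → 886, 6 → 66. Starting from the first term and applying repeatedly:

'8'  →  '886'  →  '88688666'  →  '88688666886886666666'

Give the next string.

886886668868866666668868866688688666666666666666

Replace each of the 20 characters of 88688666886886666666 in place — 886 886 66 886 886 66 66 66 886 886 66 886 886 66 66 66 66 66 66 66 — and concatenate.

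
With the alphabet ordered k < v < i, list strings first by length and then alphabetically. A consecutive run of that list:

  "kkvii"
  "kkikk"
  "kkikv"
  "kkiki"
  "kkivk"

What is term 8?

kkiik

Advancing 3 positions from kkivk through kkivk → kkivv → kkivi reaches term 8.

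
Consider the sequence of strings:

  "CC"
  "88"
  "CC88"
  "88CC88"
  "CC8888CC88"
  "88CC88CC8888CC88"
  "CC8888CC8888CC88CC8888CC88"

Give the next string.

This is a Fibonacci-style word recurrence s(k) = s(k−2)·s(k−1): e.g. CC·88 = CC88.
So term 8 is 88CC88CC8888CC88·CC8888CC8888CC88CC8888CC88.

88CC88CC8888CC88CC8888CC8888CC88CC8888CC88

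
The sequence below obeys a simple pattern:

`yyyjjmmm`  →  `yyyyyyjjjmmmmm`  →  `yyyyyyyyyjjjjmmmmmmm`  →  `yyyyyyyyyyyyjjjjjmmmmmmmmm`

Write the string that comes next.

yyyyyyyyyyyyyyyjjjjjjmmmmmmmmmmm

Reading off run lengths: y runs 3, 6, 9, 12; j runs 2, 3, 4, 5; m runs 3, 5, 7, 9 — each is linear in n (n = 1, 2, …).
Setting n = 5 gives 15, 6, 11 characters in each block.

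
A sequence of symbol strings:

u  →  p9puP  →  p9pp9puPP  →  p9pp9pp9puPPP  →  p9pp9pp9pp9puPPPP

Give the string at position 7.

Each term wraps the previous one in p9p on the left and P on the right.
From p9pp9pp9pp9puPPPP, 2 further steps: p9pp9pp9pp9puPPPP → p9pp9pp9pp9pp9puPPPPP → (answer).

p9pp9pp9pp9pp9pp9puPPPPPP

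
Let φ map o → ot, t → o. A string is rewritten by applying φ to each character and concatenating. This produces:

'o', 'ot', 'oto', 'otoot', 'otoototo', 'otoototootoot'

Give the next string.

otoototootoototoototo

Applying the rule to each of the 13 symbols of otoototootoot gives the pieces ot o ot ot o ot o ot ot o ot ot o, which concatenate to the answer.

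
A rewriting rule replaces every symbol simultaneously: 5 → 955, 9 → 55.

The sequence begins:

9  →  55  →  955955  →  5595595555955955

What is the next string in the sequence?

Rewriting the 16 symbols of 5595595555955955 one by one yields 955 955 55 955 955 55 955 955 955 955 55 955 955 55 955 955; concatenated:

95595555955955559559559559555595595555955955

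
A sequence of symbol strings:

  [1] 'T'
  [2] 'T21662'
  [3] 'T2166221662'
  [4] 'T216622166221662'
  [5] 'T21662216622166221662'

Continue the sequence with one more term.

Each term is the previous one with 21662 appended.
One more step from T21662216622166221662 gives the answer.

T2166221662216622166221662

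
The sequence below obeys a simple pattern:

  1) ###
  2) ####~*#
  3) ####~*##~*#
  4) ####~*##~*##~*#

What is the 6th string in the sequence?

Every step adds #~*# to the end: s(k+1) = s(k)·#~*#.
From ####~*##~*##~*#, 2 further steps: ####~*##~*##~*# → ####~*##~*##~*##~*# → (answer).

####~*##~*##~*##~*##~*#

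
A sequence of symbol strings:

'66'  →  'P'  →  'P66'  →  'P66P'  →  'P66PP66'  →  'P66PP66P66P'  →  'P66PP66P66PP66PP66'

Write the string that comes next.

This is a Fibonacci-style word recurrence s(k) = s(k−1)·s(k−2): e.g. P·66 = P66.
Continuing: P66PP66P66PP66PP66 · P66PP66P66P gives term 8.

P66PP66P66PP66PP66P66PP66P66P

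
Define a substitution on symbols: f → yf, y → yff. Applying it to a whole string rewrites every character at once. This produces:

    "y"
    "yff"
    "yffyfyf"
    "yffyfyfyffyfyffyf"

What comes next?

φ(yffyfyfyffyfyffyf) expands symbol-by-symbol to yff yf yf yff yf yff yf yff yf yf yff yf yff yf yf yff yf; joining the 17 pieces gives the next term.

yffyfyfyffyfyffyfyffyfyfyffyfyffyfyfyffyf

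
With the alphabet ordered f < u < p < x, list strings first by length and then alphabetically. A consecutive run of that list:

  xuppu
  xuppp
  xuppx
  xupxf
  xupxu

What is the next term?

Find the rightmost character of xupxu below x, bump it to the next letter, and reset everything to its right to f.

xupxp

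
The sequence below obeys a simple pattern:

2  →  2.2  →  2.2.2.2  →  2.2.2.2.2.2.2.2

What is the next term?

s(k+1) = s(k)·.·s(k) — each term doubles the last with '.' between the halves.
One more doubling of 2.2.2.2.2.2.2.2 gives the answer.

2.2.2.2.2.2.2.2.2.2.2.2.2.2.2.2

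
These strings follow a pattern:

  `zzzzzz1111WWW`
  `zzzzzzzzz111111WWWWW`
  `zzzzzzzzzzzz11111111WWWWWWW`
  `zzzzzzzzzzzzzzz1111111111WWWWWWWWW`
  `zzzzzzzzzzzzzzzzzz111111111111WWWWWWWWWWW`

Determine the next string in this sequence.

zzzzzzzzzzzzzzzzzzzzz11111111111111WWWWWWWWWWWWW

Each string has the form z^{3n} 1^{2n} W^{2n-1}, where the shown terms are n = 2, 3, 4, 5, 6.
Setting n = 7 gives 21, 14, 13 characters in each block.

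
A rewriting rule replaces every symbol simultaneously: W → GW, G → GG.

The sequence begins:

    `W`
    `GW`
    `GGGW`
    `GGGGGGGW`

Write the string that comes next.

GGGGGGGGGGGGGGGW

Expanding GGGGGGGW: G→GG, G→GG, G→GG, G→GG, G→GG, G→GG, G→GG, W→GW. Concatenated: GG GG GG GG GG GG GG GW.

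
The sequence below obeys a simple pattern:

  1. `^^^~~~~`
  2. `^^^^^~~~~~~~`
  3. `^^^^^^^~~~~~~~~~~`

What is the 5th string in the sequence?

^^^^^^^^^^^~~~~~~~~~~~~~~~~

The n-th term is 2n+1 ^'s then 3n+1 ~'s (n = 1, 2, …).
Setting n = 5 gives 11, 16 characters in each block.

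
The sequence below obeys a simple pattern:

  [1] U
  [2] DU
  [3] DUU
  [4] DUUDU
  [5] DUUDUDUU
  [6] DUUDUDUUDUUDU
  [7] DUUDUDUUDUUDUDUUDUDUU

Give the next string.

Each term (from the third on) is the previous term followed by the one before it: term 3 = DU·U = DUU.
The next term joins DUUDUDUUDUUDUDUUDUDUU and DUUDUDUUDUUDU.

DUUDUDUUDUUDUDUUDUDUUDUUDUDUUDUUDU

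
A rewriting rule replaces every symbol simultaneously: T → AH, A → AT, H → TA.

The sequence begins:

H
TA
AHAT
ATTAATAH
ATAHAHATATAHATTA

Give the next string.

Applying the rule to each of the 16 symbols of ATAHAHATATAHATTA gives the pieces AT AH AT TA AT TA AT AH AT AH AT TA AT AH AH AT, which concatenate to the answer.

ATAHATTAATTAATAHATAHATTAATAHAHAT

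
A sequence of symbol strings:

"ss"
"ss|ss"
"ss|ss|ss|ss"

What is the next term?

s(k+1) = s(k)·|·s(k) — each term doubles the last with '|' between the halves.
So the next term is two copies of ss|ss|ss|ss with '|' between the halves.

ss|ss|ss|ss|ss|ss|ss|ss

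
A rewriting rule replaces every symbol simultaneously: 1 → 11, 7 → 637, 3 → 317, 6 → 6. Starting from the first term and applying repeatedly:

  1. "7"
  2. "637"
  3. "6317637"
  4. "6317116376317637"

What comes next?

631711637111163176376317116376317637

Replace each of the 16 characters of 6317116376317637 in place — 6 317 11 637 11 11 6 317 637 6 317 11 637 6 317 637 — and concatenate.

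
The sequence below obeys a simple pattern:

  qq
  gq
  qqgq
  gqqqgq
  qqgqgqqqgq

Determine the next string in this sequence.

gqqqgqqqgqgqqqgq

From term 3 onward, concatenate the second-to-last term with the last: qq·gq = qqgq, gq·qqgq = gqqqgq, …
So term 6 is gqqqgq·qqgqgqqqgq.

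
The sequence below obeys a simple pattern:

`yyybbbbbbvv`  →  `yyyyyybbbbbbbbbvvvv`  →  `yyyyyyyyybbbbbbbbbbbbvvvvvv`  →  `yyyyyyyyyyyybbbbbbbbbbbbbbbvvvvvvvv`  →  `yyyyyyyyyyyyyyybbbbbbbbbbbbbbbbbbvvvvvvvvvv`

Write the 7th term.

Reading off run lengths: y runs 3, 6, 9, 12, 15; b runs 6, 9, 12, 15, 18; v runs 2, 4, 6, 8, 10 — each is linear in n (n = 1, 2, …).
At n = 7 the blocks have lengths 21, 24, 14.

yyyyyyyyyyyyyyyyyyyyybbbbbbbbbbbbbbbbbbbbbbbbvvvvvvvvvvvvvv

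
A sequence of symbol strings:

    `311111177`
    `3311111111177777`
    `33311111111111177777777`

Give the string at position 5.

Reading off run lengths: 3 runs 1, 2, 3; 1 runs 6, 9, 12; 7 runs 2, 5, 8 — each is linear in n (n = 1, 2, …).
At n = 5 the blocks have lengths 5, 18, 14.

3333311111111111111111177777777777777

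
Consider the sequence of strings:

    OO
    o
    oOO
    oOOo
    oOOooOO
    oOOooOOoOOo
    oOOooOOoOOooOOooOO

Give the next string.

From term 3 onward, concatenate the last term with the second-to-last: o·OO = oOO, oOO·o = oOOo, …
So term 8 is oOOooOOoOOooOOooOO·oOOooOOoOOo.

oOOooOOoOOooOOooOOoOOooOOoOOo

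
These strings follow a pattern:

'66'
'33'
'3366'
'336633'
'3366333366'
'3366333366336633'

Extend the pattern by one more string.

33663333663366333366333366

This is a Fibonacci-style word recurrence s(k) = s(k−1)·s(k−2): e.g. 33·66 = 3366.
Continuing: 3366333366336633 · 3366333366 gives term 7.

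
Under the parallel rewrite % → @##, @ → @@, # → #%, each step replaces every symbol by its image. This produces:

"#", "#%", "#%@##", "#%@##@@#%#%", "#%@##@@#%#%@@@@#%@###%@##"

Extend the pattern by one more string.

#%@##@@#%#%@@@@#%@###%@##@@@@@@@@#%@##@@#%#%#%@##@@#%#%

Applying the rule to each of the 25 symbols of #%@##@@#%#%@@@@#%@###%@## gives the pieces #% @## @@ #% #% @@ @@ #% @## #% @## @@ @@ @@ @@ #% @## @@ #% #% #% @## @@ #% #%, which concatenate to the answer.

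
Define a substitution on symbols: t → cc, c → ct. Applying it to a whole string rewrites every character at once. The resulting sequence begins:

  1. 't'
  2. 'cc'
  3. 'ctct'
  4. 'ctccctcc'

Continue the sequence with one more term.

Rewriting each symbol of ctccctcc: c→ct, t→cc, c→ct, c→ct, c→ct, t→cc, c→ct, c→ct, which concatenates to ct cc ct ct ct cc ct ct.

ctccctctctccctct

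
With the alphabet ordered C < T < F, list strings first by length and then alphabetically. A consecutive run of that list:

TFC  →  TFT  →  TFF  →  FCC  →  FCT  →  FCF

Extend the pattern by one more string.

The successor of FCF increments the rightmost position that isn't already F and resets every position after it to C.

FTC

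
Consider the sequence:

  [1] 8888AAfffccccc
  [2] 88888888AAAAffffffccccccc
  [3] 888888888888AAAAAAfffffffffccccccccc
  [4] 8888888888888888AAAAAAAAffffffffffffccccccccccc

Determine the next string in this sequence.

Reading off run lengths: 8 runs 4, 8, 12, 16; A runs 2, 4, 6, 8; f runs 3, 6, 9, 12; c runs 5, 7, 9, 11 — each is linear in n (n = 1, 2, …).
Setting n = 5 gives 20, 10, 15, 13 characters in each block.

88888888888888888888AAAAAAAAAAfffffffffffffffccccccccccccc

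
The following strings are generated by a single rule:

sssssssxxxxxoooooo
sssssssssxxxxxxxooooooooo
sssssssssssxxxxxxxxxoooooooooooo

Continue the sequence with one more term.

sssssssssssssxxxxxxxxxxxooooooooooooooo

Each string has the form s^{2n+3} x^{2n+1} o^{3n}, where the shown terms are n = 2, 3, 4.
At n = 5 the blocks have lengths 13, 11, 15.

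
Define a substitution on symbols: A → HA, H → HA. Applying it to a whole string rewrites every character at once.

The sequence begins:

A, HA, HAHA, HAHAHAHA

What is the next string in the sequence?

Rewriting each symbol of HAHAHAHA: H→HA, A→HA, H→HA, A→HA, H→HA, A→HA, H→HA, A→HA, which concatenates to HA HA HA HA HA HA HA HA.

HAHAHAHAHAHAHAHA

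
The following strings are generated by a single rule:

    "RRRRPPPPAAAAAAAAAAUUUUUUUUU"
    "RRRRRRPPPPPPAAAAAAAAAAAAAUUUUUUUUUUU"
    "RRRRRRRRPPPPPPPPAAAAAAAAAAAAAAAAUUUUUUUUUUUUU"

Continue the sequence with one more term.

Reading off run lengths: R runs 4, 6, 8; P runs 4, 6, 8; A runs 10, 13, 16; U runs 9, 11, 13 — each is linear in n, where the shown terms are n = 3, 4, 5.
Setting n = 6 gives 10, 10, 19, 15 characters in each block.

RRRRRRRRRRPPPPPPPPPPAAAAAAAAAAAAAAAAAAAUUUUUUUUUUUUUUU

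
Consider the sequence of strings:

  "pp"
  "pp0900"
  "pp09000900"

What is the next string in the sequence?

Every step adds 0900 to the end: s(k+1) = s(k)·0900.
One more step from pp09000900 gives the answer.

pp090009000900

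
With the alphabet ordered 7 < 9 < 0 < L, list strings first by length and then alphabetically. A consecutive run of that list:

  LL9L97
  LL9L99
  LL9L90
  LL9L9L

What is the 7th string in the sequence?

Continuing the enumeration 3 steps past LL9L9L: LL9L9L → LL9L07 → LL9L09 → (answer).

LL9L00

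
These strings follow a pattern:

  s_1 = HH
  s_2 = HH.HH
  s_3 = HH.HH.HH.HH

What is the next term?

Each string is two copies of the previous one joined by '.'.
Doubling HH.HH.HH.HH with '.' between the halves:

HH.HH.HH.HH.HH.HH.HH.HH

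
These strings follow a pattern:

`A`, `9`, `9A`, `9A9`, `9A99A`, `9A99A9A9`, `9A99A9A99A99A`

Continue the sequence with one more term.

Each term (from the third on) is the previous term followed by the one before it: term 3 = 9·A = 9A.
So term 8 is 9A99A9A99A99A·9A99A9A9.

9A99A9A99A99A9A99A9A9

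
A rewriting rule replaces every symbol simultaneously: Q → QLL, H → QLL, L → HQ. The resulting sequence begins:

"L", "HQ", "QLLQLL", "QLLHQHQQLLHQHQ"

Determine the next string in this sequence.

Replace each of the 14 characters of QLLHQHQQLLHQHQ in place — QLL HQ HQ QLL QLL QLL QLL QLL HQ HQ QLL QLL QLL QLL — and concatenate.

QLLHQHQQLLQLLQLLQLLQLLHQHQQLLQLLQLLQLL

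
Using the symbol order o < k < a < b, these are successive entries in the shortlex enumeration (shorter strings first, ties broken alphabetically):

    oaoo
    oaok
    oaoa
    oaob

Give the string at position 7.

Continuing the enumeration 3 steps past oaob: oaob → oako → oakk → (answer).

oaka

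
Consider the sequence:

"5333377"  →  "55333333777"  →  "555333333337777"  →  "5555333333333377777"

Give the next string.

55555333333333333777777

Reading off run lengths: 5 runs 1, 2, 3, 4; 3 runs 4, 6, 8, 10; 7 runs 2, 3, 4, 5 — each is linear in n, where the shown terms are n = 2, 3, 4, 5.
At n = 6 the blocks have lengths 5, 12, 6.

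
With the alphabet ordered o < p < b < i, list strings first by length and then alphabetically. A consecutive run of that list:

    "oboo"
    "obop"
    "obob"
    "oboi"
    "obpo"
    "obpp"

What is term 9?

Continuing the enumeration 3 steps past obpp: obpp → obpb → obpi → (answer).

obbo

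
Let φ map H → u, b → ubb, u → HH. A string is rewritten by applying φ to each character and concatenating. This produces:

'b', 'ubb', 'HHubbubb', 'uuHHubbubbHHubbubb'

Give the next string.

HHHHuuHHubbubbHHubbubbuuHHubbubbHHubbubb

Replace each of the 18 characters of uuHHubbubbHHubbubb in place — HH HH u u HH ubb ubb HH ubb ubb u u HH ubb ubb HH ubb ubb — and concatenate.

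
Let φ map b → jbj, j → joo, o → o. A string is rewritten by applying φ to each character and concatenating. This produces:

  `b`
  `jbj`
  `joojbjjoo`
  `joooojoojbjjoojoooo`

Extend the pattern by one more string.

Rewriting the 19 symbols of joooojoojbjjoojoooo one by one yields joo o o o o joo o o joo jbj joo joo o o joo o o o o; concatenated:

joooooojoooojoojbjjoojoooojoooooo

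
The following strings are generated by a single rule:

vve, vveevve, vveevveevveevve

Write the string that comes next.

s(k+1) = s(k)·e·s(k) — each term doubles the last with 'e' between the halves.
One more doubling of vveevveevveevve gives the answer.

vveevveevveevveevveevveevveevve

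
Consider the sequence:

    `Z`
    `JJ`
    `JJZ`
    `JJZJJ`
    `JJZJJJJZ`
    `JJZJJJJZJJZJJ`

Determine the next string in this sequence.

This is a Fibonacci-style word recurrence s(k) = s(k−1)·s(k−2): e.g. JJ·Z = JJZ.
Continuing: JJZJJJJZJJZJJ · JJZJJJJZ gives term 7.

JJZJJJJZJJZJJJJZJJJJZ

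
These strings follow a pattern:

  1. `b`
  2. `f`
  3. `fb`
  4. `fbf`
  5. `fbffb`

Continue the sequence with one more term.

This is a Fibonacci-style word recurrence s(k) = s(k−1)·s(k−2): e.g. f·b = fb.
The next term joins fbffb and fbf.

fbffbfbf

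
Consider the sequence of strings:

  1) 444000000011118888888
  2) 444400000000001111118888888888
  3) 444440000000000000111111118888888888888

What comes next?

Term n consists of n+1 4's, followed by 3n+1 0's, followed by 2n 1's, followed by 3n+1 8's, where the shown terms are n = 2, 3, 4.
For the next term, n = 5, so the run lengths are 6, 16, 10, 16.

444444000000000000000011111111118888888888888888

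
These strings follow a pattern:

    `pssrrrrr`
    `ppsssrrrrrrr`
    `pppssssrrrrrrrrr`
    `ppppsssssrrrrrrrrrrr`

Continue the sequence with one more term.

Each string has the form p^{n-1} s^{n} r^{2n+1}, where the shown terms are n = 2, 3, 4, 5.
At n = 6 the blocks have lengths 5, 6, 13.

pppppssssssrrrrrrrrrrrrr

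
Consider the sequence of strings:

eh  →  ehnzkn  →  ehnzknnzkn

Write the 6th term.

Each term is the previous one with nzkn appended.
From ehnzknnzkn, 3 further steps: ehnzknnzkn → ehnzknnzknnzkn → ehnzknnzknnzknnzkn → (answer).

ehnzknnzknnzknnzknnzkn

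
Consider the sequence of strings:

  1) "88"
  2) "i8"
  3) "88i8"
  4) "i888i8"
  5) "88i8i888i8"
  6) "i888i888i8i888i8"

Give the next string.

Each term (from the third on) is the two preceding terms concatenated in order: term 3 = 88·i8 = 88i8.
Continuing: 88i8i888i8 · i888i888i8i888i8 gives term 7.

88i8i888i8i888i888i8i888i8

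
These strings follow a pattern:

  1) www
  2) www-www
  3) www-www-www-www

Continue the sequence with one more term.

www-www-www-www-www-www-www-www

Every step duplicates the string with '-' between the halves.
One more doubling of www-www-www-www gives the answer.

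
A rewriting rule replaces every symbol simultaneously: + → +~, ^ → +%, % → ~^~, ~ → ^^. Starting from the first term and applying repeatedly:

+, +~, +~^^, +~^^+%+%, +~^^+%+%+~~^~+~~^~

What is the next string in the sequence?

+~^^+%+%+~~^~+~~^~+~^^^^+%^^+~^^^^+%^^

Applying the rule to each of the 18 symbols of +~^^+%+%+~~^~+~~^~ gives the pieces +~ ^^ +% +% +~ ~^~ +~ ~^~ +~ ^^ ^^ +% ^^ +~ ^^ ^^ +% ^^, which concatenate to the answer.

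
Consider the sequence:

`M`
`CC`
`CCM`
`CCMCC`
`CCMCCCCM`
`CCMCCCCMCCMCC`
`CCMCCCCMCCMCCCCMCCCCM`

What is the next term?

CCMCCCCMCCMCCCCMCCCCMCCMCCCCMCCMCC

Each term (from the third on) is the previous term followed by the one before it: term 3 = CC·M = CCM.
The next term joins CCMCCCCMCCMCCCCMCCCCM and CCMCCCCMCCMCC.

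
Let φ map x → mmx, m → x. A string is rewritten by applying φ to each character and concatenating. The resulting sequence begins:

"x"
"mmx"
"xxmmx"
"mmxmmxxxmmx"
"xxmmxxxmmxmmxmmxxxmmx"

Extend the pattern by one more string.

Rewriting the 21 symbols of xxmmxxxmmxmmxmmxxxmmx one by one yields mmx mmx x x mmx mmx mmx x x mmx x x mmx x x mmx mmx mmx x x mmx; concatenated:

mmxmmxxxmmxmmxmmxxxmmxxxmmxxxmmxmmxmmxxxmmx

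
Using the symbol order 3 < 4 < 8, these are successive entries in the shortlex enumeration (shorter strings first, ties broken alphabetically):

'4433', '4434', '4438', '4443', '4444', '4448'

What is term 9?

Continuing the enumeration 3 steps past 4448: 4448 → 4483 → 4484 → (answer).

4488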